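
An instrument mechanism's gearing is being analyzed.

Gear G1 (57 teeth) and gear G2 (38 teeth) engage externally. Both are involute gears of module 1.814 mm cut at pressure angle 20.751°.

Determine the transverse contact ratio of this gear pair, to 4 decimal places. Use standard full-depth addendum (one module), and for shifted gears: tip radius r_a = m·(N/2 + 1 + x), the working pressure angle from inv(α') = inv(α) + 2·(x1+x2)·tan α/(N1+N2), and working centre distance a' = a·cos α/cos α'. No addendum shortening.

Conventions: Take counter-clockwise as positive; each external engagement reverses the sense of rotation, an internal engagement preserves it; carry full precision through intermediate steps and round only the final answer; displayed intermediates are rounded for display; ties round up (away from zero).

topology: single-mesh involute geometry — m = 1.814, 57T/38T pair
base radii: r_b1 = 48.345236, r_b2 = 32.230157
tip radii: r_a1 = 53.513000, r_a2 = 36.280000
no profile shift: α' = α, a' = a
action lengths: √(r_a1²−r_b1²) = 22.942959, √(r_a2²−r_b2²) = 16.656992
base pitch p_b = π·m·cos α = 5.329159
CR = (22.942959 + 16.656992 − 86.165000·sin 20.75100°)/5.329159 = 1.702155
contact ratio ≈ 1.7022

1.7022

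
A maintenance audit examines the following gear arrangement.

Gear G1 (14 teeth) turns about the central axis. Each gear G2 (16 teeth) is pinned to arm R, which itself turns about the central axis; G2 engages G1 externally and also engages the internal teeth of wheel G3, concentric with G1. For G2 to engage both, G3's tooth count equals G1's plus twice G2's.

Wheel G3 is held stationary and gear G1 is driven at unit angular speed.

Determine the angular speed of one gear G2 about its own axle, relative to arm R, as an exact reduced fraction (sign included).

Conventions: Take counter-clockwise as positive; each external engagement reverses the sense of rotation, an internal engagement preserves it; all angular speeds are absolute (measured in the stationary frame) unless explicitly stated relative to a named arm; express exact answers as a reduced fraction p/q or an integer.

recognized (axles ride arm R): planetary set, 14/16/46 teeth
ring teeth: 14 + 2·16 = 46
14(ω_sun−ω_arm) = −46(ω_ring−ω_arm),  ω_ring = 0, ω_sun = 1
14(1−ω_arm) = −46(0−ω_arm)  ⇒  60·ω_arm = 14  ⇒  ω_arm = 7/30
sun–planet mesh: 14·(1−7/30) = −16·(ω_p−ω_arm)  ⇒  ω_p−ω_arm = -161/240
exact speed ratio = -161/240

-161/240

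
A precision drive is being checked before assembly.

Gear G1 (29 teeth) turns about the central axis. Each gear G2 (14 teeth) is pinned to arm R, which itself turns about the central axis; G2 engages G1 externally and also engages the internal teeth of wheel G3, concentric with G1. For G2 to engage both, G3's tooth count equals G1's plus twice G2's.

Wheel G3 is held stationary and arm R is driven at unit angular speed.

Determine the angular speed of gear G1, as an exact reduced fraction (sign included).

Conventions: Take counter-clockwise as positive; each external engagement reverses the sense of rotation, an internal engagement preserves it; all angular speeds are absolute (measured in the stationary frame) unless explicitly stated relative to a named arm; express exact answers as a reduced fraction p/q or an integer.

86/29

planetary set (29T centre, 14T on arm, 57T internal) — Willis relation
ring teeth: 29 + 2·14 = 57
29(ω_sun−ω_arm) = −57(ω_ring−ω_arm),  ω_ring = 0, ω_arm = 1
ω_sun = 1 − (57/29)(0−1) = 86/29
exact speed ratio = 86/29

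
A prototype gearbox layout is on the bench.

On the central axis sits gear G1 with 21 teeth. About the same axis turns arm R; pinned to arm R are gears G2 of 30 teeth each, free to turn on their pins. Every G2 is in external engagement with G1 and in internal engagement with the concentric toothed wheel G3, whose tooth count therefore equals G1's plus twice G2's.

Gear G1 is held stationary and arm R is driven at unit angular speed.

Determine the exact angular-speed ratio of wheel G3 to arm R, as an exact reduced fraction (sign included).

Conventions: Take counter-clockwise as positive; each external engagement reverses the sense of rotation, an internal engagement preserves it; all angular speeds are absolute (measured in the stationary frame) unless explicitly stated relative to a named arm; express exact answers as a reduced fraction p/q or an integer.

class = planetary set [G3 = 21+2·30 = 81; Willis about the carrier]
ring teeth: 21 + 2·30 = 81
21(ω_sun−ω_arm) = −81(ω_ring−ω_arm),  ω_sun = 0, ω_arm = 1
ω_ring = 1 − (21/81)(0−1) = 34/27
ω_out/ω_in = 34/27

34/27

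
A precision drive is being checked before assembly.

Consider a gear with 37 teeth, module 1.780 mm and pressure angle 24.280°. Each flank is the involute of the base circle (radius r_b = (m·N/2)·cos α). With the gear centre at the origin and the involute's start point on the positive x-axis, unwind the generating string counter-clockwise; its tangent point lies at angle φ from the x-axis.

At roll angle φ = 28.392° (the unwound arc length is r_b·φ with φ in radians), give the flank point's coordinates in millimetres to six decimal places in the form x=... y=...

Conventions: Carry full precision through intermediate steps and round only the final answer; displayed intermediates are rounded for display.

recognized (one wheel, involute flank): single-mesh tooth geometry, m = 1.780, N = 37
pitch radius r_p = m·N/2 = 1.780·37/2 = 32.930000
base radius r_b = r_p·cos α = 32.930000·cos 24.280° = 30.017238
roll angle φ = 28.392° = 0.49553388 rad
x = r_b·(cos φ + φ·sin φ) = 33.479487
y = r_b·(sin φ − φ·cos φ) = 1.187866

x=33.479487 y=1.187866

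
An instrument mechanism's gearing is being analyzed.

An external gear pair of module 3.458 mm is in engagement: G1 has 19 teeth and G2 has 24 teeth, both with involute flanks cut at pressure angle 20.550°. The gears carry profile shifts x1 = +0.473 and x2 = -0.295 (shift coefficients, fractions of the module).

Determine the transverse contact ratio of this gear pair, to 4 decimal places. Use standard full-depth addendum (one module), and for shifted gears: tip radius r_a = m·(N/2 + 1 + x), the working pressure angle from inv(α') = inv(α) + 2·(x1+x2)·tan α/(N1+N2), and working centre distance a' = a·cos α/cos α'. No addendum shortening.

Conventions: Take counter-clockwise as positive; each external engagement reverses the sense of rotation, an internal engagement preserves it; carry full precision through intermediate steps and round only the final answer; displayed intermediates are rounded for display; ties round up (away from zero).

1.4710

topology: single-mesh involute geometry — m = 3.458, 19T/24T pair
base radii: r_b1 = 30.760567, r_b2 = 38.855453
tip radii: r_a1 = 37.944634, r_a2 = 43.933890
inv(α') = inv(20.550°) + 2·(+0.473-0.295)·tan α/(19+24) = 0.01931815  ⇒  α' = 21.73837°
a' = a·cos α / cos α' = 74.3470·cos 20.550°/cos 21.73837° = 74.945811
action lengths: √(r_a1²−r_b1²) = 22.216723, √(r_a2²−r_b2²) = 20.504646
base pitch p_b = π·m·cos α = 10.172334
CR = (22.216723 + 20.504646 − 74.945811·sin 21.73837°)/10.172334 = 1.471026
contact ratio ≈ 1.4710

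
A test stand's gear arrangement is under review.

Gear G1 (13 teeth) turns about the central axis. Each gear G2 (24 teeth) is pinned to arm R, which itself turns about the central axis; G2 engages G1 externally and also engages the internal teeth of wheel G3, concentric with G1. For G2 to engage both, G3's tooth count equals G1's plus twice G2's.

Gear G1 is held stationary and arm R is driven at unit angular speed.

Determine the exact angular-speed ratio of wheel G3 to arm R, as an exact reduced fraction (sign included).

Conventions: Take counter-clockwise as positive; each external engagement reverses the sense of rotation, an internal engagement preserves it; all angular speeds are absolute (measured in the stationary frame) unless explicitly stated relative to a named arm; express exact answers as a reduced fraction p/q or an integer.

recognized (axles ride arm R): planetary set, 13/24/61 teeth
ring teeth: 13 + 2·24 = 61
13(ω_sun−ω_arm) = −61(ω_ring−ω_arm),  ω_sun = 0, ω_arm = 1
ω_ring = 1 − (13/61)(0−1) = 74/61
ω_out/ω_in = 74/61

74/61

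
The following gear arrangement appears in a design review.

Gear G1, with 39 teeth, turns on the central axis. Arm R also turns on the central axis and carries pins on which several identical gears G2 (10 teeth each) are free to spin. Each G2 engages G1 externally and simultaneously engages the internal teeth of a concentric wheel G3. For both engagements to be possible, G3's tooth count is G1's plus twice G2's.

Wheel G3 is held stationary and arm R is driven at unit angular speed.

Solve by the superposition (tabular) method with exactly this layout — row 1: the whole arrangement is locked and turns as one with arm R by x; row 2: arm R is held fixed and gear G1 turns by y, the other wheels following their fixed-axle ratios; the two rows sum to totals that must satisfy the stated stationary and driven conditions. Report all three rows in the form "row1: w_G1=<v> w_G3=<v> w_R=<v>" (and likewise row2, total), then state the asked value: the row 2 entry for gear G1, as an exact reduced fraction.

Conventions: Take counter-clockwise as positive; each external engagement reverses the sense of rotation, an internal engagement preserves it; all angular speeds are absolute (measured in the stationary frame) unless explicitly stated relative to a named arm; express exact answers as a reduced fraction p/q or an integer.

class = planetary set [G3 = 39+2·10 = 59; Willis about the carrier]
row 1 — lock + rotate with arm: ω_sun = ω_ring = ω_arm = x
superposition row 2 [arm held]: sun y, ring −(39/59)·y, arm 0
boundary: total ω_ring = x − (39/59)·y = 0 and total ω_arm = x = 1  ⇒  y = 59/39, x = 1
row 2 ring = −(39/59)·59/39 = -1
totals (row 1 + row 2): sun 1 + 59/39 = 98/39, ring 1 + (-1) = 0, arm 1 + 0 = 1
asked cell (row2, sun) = 59/39

row1: w_G1=1 w_G3=1 w_R=1
row2: w_G1=59/39 w_G3=-1 w_R=0
total: w_G1=98/39 w_G3=0 w_R=1
asked value: 59/39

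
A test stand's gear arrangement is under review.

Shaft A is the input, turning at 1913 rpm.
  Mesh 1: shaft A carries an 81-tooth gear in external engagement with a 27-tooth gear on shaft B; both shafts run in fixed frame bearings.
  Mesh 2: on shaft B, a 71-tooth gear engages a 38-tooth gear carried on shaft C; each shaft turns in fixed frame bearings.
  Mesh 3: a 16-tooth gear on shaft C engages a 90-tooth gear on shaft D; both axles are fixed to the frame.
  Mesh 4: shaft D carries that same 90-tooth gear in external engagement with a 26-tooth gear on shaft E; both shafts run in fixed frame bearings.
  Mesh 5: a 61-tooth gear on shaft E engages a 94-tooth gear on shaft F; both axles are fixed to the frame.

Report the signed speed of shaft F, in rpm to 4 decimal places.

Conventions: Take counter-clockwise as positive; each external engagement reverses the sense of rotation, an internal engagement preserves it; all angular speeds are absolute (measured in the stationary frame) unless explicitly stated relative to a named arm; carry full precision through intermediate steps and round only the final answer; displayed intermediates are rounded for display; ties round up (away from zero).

recognized (6 fixed axles, 5 meshes): fixed-axis compound train
mesh 1 [81T→27T]: ω = 1913.0000×81/27 = 5739.0000 rpm, sense flips to −
mesh 2 [71T→38T]: ω = 5739.0000×71/38 = 10722.8684 rpm, sense flips to +
mesh 3 [16T→90T]: ω = 10722.8684×16/90 = 1906.2877 rpm, sense flips to −
mesh 4 [90T→26T]: ω = 1906.2877×90/26 = 6598.6883 rpm, sense flips to +
mesh 5 [61T→94T]: ω = 6598.6883×61/94 = 4282.1275 rpm, sense flips to −
signed output speed = -4282.1275 rpm

-4282.1275 rpm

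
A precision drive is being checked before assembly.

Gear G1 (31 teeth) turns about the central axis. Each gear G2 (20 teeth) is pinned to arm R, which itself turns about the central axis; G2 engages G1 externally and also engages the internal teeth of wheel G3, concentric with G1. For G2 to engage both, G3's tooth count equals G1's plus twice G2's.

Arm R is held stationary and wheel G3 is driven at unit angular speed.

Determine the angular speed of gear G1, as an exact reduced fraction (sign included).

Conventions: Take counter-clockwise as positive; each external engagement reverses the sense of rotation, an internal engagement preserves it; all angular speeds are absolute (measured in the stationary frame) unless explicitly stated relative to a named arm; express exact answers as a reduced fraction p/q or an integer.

planetary set (31T centre, 20T on arm, 71T internal) — Willis relation
ring teeth: 31 + 2·20 = 71
31(ω_sun−ω_arm) = −71(ω_ring−ω_arm),  ω_arm = 0, ω_ring = 1
ω_sun = 0 − (71/31)(1−0) = -71/31
exact speed ratio = -71/31

-71/31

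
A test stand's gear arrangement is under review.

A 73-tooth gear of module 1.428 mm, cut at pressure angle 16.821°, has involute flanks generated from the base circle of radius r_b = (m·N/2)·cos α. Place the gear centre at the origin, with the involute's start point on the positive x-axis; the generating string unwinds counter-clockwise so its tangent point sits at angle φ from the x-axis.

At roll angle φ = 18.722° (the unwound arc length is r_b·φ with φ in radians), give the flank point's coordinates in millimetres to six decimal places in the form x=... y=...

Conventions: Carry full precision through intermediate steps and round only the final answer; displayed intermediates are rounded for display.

x=52.484744 y=0.574055

topology: single-mesh involute geometry — m = 1.428, N = 73
pitch radius r_p = m·N/2 = 1.428·73/2 = 52.122000
base radius r_b = r_p·cos α = 52.122000·cos 16.821° = 49.891882
roll angle φ = 18.722° = 0.32676054 rad
x = r_b·(cos φ + φ·sin φ) = 52.484744
y = r_b·(sin φ − φ·cos φ) = 0.574055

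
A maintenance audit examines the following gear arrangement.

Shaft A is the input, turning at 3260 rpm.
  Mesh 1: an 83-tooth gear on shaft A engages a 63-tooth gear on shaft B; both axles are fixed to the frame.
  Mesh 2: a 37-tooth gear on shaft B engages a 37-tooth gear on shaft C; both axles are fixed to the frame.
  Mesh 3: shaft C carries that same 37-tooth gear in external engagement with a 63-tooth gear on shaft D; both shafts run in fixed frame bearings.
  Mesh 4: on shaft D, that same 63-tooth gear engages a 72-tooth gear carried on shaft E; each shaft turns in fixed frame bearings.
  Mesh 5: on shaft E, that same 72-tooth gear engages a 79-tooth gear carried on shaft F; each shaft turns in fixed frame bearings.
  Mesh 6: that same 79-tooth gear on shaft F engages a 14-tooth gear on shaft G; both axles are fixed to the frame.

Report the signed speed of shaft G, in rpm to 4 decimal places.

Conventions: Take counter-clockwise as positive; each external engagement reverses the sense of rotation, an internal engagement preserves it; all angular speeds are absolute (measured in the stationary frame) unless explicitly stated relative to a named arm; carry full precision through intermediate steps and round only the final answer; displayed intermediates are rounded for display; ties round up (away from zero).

+11350.8617 rpm

class = fixed-axis compound train [6 meshes; 6 ratios multiply, 6 sense flips]
mesh 1 [83T→63T]: ω = 3260.0000×83/63 = 4294.9206 rpm, sense flips to −
mesh 2 [37T→37T]: ω = 4294.9206×37/37 = 4294.9206 rpm, sense flips to +
mesh 3 [37T→63T]: ω = 4294.9206×37/63 = 2522.4137 rpm, sense flips to −
mesh 4 [63T→72T]: ω = 2522.4137×63/72 = 2207.1120 rpm, sense flips to +
mesh 5 [72T→79T]: ω = 2207.1120×72/79 = 2011.5451 rpm, sense flips to −
mesh 6 [79T→14T]: ω = 2011.5451×79/14 = 11350.8617 rpm, sense flips to +
signed output speed = +11350.8617 rpm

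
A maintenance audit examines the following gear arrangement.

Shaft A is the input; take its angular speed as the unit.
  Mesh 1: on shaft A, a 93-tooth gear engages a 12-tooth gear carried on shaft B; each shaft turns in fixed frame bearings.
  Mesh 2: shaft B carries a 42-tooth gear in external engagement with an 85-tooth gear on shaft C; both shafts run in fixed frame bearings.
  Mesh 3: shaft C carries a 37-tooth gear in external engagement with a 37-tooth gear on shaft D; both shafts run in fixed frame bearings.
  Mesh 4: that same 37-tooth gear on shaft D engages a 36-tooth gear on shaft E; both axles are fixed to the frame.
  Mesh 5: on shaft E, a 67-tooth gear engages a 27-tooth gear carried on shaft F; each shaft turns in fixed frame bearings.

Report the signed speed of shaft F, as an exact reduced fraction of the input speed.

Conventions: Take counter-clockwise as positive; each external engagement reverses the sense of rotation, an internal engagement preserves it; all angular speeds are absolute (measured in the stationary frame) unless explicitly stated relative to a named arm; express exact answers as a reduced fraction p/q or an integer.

-537943/55080

5-mesh fixed-axis compound train (all bearings frame-fixed)
mesh 1 [93T→12T]: |ω|/ω_in = 1×93/12 = 31/4, sense flips to −
mesh 2 [42T→85T]: |ω|/ω_in = (31/4)×42/85 = 651/170, sense flips to +
mesh 3 [37T→37T]: |ω|/ω_in = (651/170)×37/37 = 651/170, sense flips to −
mesh 4 [37T→36T]: |ω|/ω_in = (651/170)×37/36 = 8029/2040, sense flips to +
mesh 5 [67T→27T]: |ω|/ω_in = (8029/2040)×67/27 = 537943/55080, sense flips to −
signed output speed (× input speed) = -537943/55080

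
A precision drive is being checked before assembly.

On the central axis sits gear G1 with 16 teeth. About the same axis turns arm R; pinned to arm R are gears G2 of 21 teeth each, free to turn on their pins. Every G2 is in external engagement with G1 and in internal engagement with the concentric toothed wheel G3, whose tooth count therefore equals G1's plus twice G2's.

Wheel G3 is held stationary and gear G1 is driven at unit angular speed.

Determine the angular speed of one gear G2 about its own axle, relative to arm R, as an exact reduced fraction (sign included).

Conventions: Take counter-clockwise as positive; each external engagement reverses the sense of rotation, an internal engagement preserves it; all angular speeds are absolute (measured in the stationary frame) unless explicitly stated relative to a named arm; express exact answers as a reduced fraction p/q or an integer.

planetary set (16T centre, 21T on arm, 58T internal) — Willis relation
ring teeth: 16 + 2·21 = 58
16(ω_sun−ω_arm) = −58(ω_ring−ω_arm),  ω_ring = 0, ω_sun = 1
16(1−ω_arm) = −58(0−ω_arm)  ⇒  74·ω_arm = 16  ⇒  ω_arm = 8/37
sun–planet mesh: 16·(1−8/37) = −21·(ω_p−ω_arm)  ⇒  ω_p−ω_arm = -464/777
exact speed ratio = -464/777

-464/777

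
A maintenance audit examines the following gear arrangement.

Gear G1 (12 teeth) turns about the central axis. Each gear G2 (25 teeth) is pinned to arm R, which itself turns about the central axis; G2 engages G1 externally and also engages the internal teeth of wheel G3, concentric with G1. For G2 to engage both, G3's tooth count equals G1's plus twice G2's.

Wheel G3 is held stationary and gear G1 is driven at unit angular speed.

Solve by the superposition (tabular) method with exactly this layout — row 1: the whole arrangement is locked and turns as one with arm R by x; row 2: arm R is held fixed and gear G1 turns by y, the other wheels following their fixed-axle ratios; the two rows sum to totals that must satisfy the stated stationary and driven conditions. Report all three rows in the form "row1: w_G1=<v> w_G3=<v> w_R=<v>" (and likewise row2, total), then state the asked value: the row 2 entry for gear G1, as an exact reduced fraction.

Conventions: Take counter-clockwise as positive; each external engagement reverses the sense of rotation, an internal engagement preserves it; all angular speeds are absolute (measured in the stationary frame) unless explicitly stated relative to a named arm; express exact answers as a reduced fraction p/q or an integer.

topology: planetary set — G1 12T / G2 25T / G3 62T, arm = carrier (Willis)
row 1 (train locked, turned with arm): all members turn x
row 2 (arm held, sun turns y): ω_ring = −(12/62)·y, ω_arm = 0
boundary: total ω_ring = x − (12/62)·y = 0 and total ω_sun = x + y = 1  ⇒  y = 31/37, x = 6/37
row 2 ring = −(12/62)·31/37 = -6/37
totals (row 1 + row 2): sun 6/37 + 31/37 = 1, ring 6/37 + (-6/37) = 0, arm 6/37 + 0 = 6/37
asked cell (row2, sun) = 31/37

row1: w_G1=6/37 w_G3=6/37 w_R=6/37
row2: w_G1=31/37 w_G3=-6/37 w_R=0
total: w_G1=1 w_G3=0 w_R=6/37
asked value: 31/37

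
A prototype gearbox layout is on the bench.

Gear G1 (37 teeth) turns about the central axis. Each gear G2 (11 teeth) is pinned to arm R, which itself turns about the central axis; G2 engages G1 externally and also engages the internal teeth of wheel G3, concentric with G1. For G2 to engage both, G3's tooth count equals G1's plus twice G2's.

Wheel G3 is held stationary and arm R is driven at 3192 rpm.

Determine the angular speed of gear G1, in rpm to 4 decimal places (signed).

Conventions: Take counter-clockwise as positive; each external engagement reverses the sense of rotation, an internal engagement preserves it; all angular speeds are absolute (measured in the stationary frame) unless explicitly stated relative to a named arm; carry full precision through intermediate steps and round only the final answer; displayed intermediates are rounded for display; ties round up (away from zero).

class = planetary set [G3 = 37+2·11 = 59; Willis about the carrier]
normalise by the input: solve with ω_arm = 1, then scale by 3192 rpm
ring teeth: 37 + 2·11 = 59
37(ω_sun−ω_arm) = −59(ω_ring−ω_arm),  ω_ring = 0, ω_arm = 1
ω_sun = 1 − (59/37)(0−1) = 96/37
scale: ω_sun = 96/37 × 3192 rpm = +8281.9459 rpm

+8281.9459 rpm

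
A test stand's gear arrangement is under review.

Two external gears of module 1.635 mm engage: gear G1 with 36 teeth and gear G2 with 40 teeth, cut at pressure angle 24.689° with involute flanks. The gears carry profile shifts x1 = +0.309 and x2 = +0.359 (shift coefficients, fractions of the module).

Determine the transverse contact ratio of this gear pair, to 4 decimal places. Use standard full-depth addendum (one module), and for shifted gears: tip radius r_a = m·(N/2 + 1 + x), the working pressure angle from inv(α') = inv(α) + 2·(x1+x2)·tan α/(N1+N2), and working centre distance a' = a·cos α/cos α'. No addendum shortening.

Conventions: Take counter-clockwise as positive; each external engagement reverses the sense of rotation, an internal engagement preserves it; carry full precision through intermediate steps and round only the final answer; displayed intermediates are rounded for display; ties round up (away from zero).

1.4480

recognized (one external pair, fixed centres): single-mesh tooth geometry, m = 1.635, N1 = 36, N2 = 40
base radii: r_b1 = 26.739756, r_b2 = 29.710840
tip radii: r_a1 = 31.570215, r_a2 = 34.921965
inv(α') = inv(24.689°) + 2·(+0.309+0.359)·tan α/(36+40) = 0.03689301  ⇒  α' = 26.68829°
a' = a·cos α / cos α' = 62.1300·cos 24.689°/cos 26.68829° = 63.181780
action lengths: √(r_a1²−r_b1²) = 16.782846, √(r_a2²−r_b2²) = 18.352374
base pitch p_b = π·m·cos α = 4.666968
CR = (16.782846 + 18.352374 − 63.181780·sin 26.68829°)/4.666968 = 1.448046
contact ratio ≈ 1.4480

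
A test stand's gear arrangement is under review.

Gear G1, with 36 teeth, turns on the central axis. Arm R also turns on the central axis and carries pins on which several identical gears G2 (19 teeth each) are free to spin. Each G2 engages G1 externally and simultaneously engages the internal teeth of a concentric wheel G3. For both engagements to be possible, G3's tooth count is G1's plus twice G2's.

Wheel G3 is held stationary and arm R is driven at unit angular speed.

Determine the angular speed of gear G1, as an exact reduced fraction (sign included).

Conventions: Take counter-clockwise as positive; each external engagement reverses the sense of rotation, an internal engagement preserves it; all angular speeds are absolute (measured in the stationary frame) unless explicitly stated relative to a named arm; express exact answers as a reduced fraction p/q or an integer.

recognized (axles ride arm R): planetary set, 36/19/74 teeth
ring teeth: 36 + 2·19 = 74
36(ω_sun−ω_arm) = −74(ω_ring−ω_arm),  ω_ring = 0, ω_arm = 1
ω_sun = 1 − (74/36)(0−1) = 55/18
exact speed ratio = 55/18

55/18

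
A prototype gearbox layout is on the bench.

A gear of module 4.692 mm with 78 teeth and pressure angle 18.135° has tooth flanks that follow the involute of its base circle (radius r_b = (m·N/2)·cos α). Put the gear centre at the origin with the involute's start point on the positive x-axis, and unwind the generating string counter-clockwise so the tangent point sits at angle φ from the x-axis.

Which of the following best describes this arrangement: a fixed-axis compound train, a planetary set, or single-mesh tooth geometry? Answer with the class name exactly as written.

single-mesh involute tooth geometry (78T wheel at module 4.692)
classification: single-mesh tooth geometry

single-mesh tooth geometry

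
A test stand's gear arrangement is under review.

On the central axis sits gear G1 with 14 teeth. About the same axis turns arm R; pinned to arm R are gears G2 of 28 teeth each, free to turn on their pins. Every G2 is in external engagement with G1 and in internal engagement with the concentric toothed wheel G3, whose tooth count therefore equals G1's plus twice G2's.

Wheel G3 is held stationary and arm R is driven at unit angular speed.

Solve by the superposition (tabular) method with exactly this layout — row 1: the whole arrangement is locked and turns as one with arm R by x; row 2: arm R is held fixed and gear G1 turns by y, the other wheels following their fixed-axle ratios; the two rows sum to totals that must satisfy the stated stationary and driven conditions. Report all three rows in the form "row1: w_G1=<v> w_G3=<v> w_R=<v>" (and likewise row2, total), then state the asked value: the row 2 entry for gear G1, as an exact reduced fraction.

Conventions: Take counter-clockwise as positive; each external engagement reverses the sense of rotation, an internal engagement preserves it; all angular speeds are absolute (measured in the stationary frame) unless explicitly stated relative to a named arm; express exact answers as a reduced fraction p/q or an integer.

recognized (axles ride arm R): planetary set, 14/28/70 teeth
row 1 — lock + rotate with arm: ω_sun = ω_ring = ω_arm = x
row 2 (arm held, sun turns y): ω_ring = −(14/70)·y, ω_arm = 0
boundary: total ω_ring = x − (14/70)·y = 0 and total ω_arm = x = 1  ⇒  y = 5, x = 1
row 2 ring = −(14/70)·5 = -1
totals (row 1 + row 2): sun 1 + 5 = 6, ring 1 + (-1) = 0, arm 1 + 0 = 1
asked cell (row2, sun) = 5

row1: w_G1=1 w_G3=1 w_R=1
row2: w_G1=5 w_G3=-1 w_R=0
total: w_G1=6 w_G3=0 w_R=1
asked value: 5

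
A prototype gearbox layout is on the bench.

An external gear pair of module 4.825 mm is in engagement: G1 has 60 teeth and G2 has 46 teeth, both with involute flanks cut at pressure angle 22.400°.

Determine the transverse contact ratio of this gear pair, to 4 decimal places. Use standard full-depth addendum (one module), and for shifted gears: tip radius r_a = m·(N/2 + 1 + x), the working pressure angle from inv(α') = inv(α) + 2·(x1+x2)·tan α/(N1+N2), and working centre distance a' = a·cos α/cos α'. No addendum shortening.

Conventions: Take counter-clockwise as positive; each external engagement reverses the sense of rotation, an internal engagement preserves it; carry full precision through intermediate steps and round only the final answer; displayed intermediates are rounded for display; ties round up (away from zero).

1.6443

class = single-mesh tooth geometry [involute pair 60T × 46T, m = 4.825]
base radii: r_b1 = 133.828038, r_b2 = 102.601496
tip radii: r_a1 = 149.575000, r_a2 = 115.800000
no profile shift: α' = α, a' = a
action lengths: √(r_a1²−r_b1²) = 66.803718, √(r_a2²−r_b2²) = 53.689599
base pitch p_b = π·m·cos α = 14.014439
CR = (66.803718 + 53.689599 − 255.725000·sin 22.40000°)/14.014439 = 1.644311
contact ratio ≈ 1.6443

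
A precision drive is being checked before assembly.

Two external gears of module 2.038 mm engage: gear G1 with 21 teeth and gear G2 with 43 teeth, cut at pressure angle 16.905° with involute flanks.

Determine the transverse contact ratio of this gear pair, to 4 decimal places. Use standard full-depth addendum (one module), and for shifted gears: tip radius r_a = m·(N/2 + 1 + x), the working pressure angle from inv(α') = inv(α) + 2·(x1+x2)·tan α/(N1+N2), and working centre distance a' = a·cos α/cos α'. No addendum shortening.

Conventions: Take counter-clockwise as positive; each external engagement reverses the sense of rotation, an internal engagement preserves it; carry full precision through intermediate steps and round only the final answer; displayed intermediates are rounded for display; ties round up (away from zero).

topology: single-mesh involute geometry — m = 2.038, 21T/43T pair
base radii: r_b1 = 20.474311, r_b2 = 41.923589
tip radii: r_a1 = 23.437000, r_a2 = 45.855000
no profile shift: α' = α, a' = a
action lengths: √(r_a1²−r_b1²) = 11.405944, √(r_a2²−r_b2²) = 18.576698
base pitch p_b = π·m·cos α = 6.125900
CR = (11.405944 + 18.576698 − 65.216000·sin 16.90500°)/6.125900 = 1.798717
contact ratio ≈ 1.7987

1.7987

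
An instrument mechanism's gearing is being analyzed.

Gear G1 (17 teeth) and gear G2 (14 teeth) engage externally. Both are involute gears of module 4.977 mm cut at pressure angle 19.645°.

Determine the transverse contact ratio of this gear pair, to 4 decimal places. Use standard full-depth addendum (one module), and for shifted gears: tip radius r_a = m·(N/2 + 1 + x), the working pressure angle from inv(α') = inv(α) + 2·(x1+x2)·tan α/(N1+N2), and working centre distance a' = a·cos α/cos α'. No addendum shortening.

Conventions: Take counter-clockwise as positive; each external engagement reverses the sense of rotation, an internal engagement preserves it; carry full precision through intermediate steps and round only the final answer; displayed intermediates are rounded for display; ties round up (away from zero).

recognized (one external pair, fixed centres): single-mesh tooth geometry, m = 4.977, N1 = 17, N2 = 14
base radii: r_b1 = 39.842112, r_b2 = 32.811151
tip radii: r_a1 = 47.281500, r_a2 = 39.816000
no profile shift: α' = α, a' = a
action lengths: √(r_a1²−r_b1²) = 25.458719, √(r_a2²−r_b2²) = 22.555315
base pitch p_b = π·m·cos α = 14.725610
CR = (25.458719 + 22.555315 − 77.143500·sin 19.64500°)/14.725610 = 1.499364
contact ratio ≈ 1.4994

1.4994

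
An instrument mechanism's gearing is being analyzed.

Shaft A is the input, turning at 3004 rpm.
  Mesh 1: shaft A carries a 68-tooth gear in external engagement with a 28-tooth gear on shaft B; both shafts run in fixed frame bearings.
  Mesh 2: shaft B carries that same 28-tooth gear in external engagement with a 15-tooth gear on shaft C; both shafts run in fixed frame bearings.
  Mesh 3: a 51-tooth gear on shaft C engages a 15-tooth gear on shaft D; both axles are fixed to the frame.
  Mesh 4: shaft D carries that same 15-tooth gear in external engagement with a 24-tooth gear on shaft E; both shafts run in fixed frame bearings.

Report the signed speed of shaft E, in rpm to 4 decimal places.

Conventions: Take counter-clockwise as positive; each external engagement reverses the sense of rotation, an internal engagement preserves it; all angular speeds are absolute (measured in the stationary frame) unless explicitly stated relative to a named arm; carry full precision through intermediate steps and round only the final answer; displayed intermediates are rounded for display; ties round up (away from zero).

+28938.5333 rpm

topology: fixed-axis compound train — 4 meshes, A→E
mesh 1 [68T→28T]: ω = 3004.0000×68/28 = 7295.4286 rpm, sense flips to −
mesh 2 [28T→15T]: ω = 7295.4286×28/15 = 13618.1333 rpm, sense flips to +
mesh 3 [51T→15T]: ω = 13618.1333×51/15 = 46301.6533 rpm, sense flips to −
mesh 4 [15T→24T]: ω = 46301.6533×15/24 = 28938.5333 rpm, sense flips to +
signed output speed = +28938.5333 rpm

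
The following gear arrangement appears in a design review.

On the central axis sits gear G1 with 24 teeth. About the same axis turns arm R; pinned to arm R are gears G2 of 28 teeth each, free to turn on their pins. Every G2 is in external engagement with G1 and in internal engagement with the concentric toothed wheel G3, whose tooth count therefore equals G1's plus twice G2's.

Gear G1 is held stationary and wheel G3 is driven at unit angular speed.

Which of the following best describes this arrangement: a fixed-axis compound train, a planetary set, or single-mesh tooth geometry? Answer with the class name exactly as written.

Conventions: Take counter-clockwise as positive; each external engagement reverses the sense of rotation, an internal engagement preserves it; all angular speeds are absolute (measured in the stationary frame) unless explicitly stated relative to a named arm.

planetary set

recognized (axles ride arm R): planetary set, 24/28/80 teeth
classification: planetary set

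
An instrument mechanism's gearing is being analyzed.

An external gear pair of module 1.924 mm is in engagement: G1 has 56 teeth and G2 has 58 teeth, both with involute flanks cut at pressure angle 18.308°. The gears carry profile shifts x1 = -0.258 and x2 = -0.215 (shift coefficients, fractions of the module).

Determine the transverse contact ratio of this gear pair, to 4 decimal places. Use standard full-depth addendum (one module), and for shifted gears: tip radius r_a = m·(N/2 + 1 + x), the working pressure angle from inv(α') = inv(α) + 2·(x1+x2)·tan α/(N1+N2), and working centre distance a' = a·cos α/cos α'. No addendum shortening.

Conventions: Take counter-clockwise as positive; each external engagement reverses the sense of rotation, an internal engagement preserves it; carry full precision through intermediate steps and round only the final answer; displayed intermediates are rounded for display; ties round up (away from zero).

class = single-mesh tooth geometry [involute pair 56T × 58T, m = 1.924]
base radii: r_b1 = 51.145087, r_b2 = 52.971697
tip radii: r_a1 = 55.299608, r_a2 = 57.306340
inv(α') = inv(18.308°) + 2·(-0.258-0.215)·tan α/(56+58) = 0.00859274  ⇒  α' = 16.73071°
a' = a·cos α / cos α' = 109.6680·cos 18.308°/cos 16.73071° = 108.719045
action lengths: √(r_a1²−r_b1²) = 21.029187, √(r_a2²−r_b2²) = 21.863575
base pitch p_b = π·m·cos α = 5.738465
CR = (21.029187 + 21.863575 − 108.719045·sin 16.73071°)/5.738465 = 2.020642
contact ratio ≈ 2.0206

2.0206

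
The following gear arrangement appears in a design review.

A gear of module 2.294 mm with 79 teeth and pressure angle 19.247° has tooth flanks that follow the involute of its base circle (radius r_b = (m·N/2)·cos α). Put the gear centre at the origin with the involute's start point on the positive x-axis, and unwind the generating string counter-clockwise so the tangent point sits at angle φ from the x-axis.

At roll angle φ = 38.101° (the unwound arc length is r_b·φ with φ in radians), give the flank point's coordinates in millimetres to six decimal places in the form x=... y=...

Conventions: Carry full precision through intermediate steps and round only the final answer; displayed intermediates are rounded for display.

x=102.423114 y=8.020539

class = single-mesh tooth geometry [base-circle involute, m = 2.294, 79T]
pitch radius r_p = m·N/2 = 2.294·79/2 = 90.613000
base radius r_b = r_p·cos α = 90.613000·cos 19.247° = 85.548303
roll angle φ = 38.101° = 0.66498790 rad
x = r_b·(cos φ + φ·sin φ) = 102.423114
y = r_b·(sin φ − φ·cos φ) = 8.020539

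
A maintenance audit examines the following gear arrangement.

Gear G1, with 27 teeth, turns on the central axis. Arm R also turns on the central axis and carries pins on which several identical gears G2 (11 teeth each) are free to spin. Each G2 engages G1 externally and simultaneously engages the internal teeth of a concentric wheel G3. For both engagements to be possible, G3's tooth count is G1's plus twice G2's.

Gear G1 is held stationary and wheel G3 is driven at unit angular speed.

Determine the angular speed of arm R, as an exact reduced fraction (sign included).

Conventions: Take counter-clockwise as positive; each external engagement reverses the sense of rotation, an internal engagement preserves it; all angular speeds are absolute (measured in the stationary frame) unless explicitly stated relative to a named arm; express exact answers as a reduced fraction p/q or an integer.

49/76

class = planetary set [G3 = 27+2·11 = 49; Willis about the carrier]
ring teeth: 27 + 2·11 = 49
27(ω_sun−ω_arm) = −49(ω_ring−ω_arm),  ω_sun = 0, ω_ring = 1
27(0−ω_arm) = −49(1−ω_arm)  ⇒  76·ω_arm = 49  ⇒  ω_arm = 49/76
exact speed ratio = 49/76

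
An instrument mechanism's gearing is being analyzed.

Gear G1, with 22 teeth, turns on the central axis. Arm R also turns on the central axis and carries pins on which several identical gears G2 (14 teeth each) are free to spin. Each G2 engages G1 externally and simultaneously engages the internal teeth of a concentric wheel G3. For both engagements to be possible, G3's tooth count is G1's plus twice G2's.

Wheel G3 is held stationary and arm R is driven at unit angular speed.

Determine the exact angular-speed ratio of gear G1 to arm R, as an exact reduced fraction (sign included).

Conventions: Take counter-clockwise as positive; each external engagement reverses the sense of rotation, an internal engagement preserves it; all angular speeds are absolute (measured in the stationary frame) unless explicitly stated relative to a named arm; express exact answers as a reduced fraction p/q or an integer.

topology: planetary set — G1 22T / G2 14T / G3 50T, arm = carrier (Willis)
ring teeth: 22 + 2·14 = 50
22(ω_sun−ω_arm) = −50(ω_ring−ω_arm),  ω_ring = 0, ω_arm = 1
ω_sun = 1 − (50/22)(0−1) = 36/11
ω_out/ω_in = 36/11

36/11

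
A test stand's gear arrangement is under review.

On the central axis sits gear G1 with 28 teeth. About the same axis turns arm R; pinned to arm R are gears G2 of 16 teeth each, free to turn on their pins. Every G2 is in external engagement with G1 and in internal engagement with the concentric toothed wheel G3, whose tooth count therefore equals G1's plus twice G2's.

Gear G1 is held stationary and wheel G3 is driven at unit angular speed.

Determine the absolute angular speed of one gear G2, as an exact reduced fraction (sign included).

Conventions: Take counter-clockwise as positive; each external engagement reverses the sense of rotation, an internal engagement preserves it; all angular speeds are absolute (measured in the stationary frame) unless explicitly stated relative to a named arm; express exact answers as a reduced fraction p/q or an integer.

15/8

topology: planetary set — G1 28T / G2 16T / G3 60T, arm = carrier (Willis)
ring teeth: 28 + 2·16 = 60
28(ω_sun−ω_arm) = −60(ω_ring−ω_arm),  ω_sun = 0, ω_ring = 1
28(0−ω_arm) = −60(1−ω_arm)  ⇒  88·ω_arm = 60  ⇒  ω_arm = 15/22
sun–planet mesh: 28·(0−15/22) = −16·(ω_p−ω_arm)  ⇒  ω_p−ω_arm = 105/88
ω_p = 15/22 + 105/88 = 15/8
exact speed ratio = 15/8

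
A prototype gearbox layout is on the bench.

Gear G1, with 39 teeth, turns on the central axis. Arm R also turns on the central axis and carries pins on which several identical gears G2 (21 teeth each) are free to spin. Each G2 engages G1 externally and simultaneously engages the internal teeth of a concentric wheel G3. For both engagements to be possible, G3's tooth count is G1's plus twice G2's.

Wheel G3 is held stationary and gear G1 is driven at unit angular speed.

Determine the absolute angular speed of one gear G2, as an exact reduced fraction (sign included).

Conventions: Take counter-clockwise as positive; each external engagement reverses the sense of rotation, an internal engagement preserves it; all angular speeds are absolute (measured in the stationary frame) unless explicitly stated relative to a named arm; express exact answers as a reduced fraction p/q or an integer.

-13/14

class = planetary set [G3 = 39+2·21 = 81; Willis about the carrier]
ring teeth: 39 + 2·21 = 81
39(ω_sun−ω_arm) = −81(ω_ring−ω_arm),  ω_ring = 0, ω_sun = 1
39(1−ω_arm) = −81(0−ω_arm)  ⇒  120·ω_arm = 39  ⇒  ω_arm = 13/40
sun–planet mesh: 39·(1−13/40) = −21·(ω_p−ω_arm)  ⇒  ω_p−ω_arm = -351/280
ω_p = 13/40 − 351/280 = -13/14
exact speed ratio = -13/14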